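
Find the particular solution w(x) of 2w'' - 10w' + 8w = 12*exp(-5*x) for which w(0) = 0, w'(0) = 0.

Divide through by 2: w'' - 5w' + 4w = 6*exp(-5*x).
Characteristic equation r² - 5r + 4 = 0 factors as (r - 4)(r - 1) = 0, so r = 4, 1.
Hence w_h = C1*exp(4*x) + C2*exp(x).
Try w_p = A*exp(-5*x). Substituting into the equation and dividing by exp(-5*x) gives A = 1/9, so w_p = exp(-5*x)/9.
General solution: w = exp(-5*x)/9 + C1*exp(4*x) + C2*exp(x).
Apply the initial conditions: w(0) = 1/9 + C1 + C2 = 0 and w'(0) = -5/9 + C2 + 4*C1 = 0. Solving gives C1 = 2/9, C2 = -1/3.

w = -exp(x)/3 + exp(-5*x)/9 + 2*exp(4*x)/9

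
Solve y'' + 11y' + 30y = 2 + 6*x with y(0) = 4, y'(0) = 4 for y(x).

Characteristic equation r² + 11r + 30 = 0 factors as (r + 5)(r + 6) = 0, so r = -5, -6.
Hence y_h = C1*exp(-5*x) + C2*exp(-6*x).
For the particular solution try y_p = A0 + A1*x. Substituting and matching coefficients of each power of x gives A0 = -1/150, A1 = 1/5, so y_p = -1/150 + x/5.
General solution: y = -1/150 + x/5 + C1*exp(-5*x) + C2*exp(-6*x).
Apply the initial conditions: y(0) = -1/150 + C1 + C2 = 4 and y'(0) = 1/5 - 6*C2 - 5*C1 = 4. Solving gives C1 = 696/25, C2 = -143/6.

y = -1/150 - 143*exp(-6*x)/6 + x/5 + 696*exp(-5*x)/25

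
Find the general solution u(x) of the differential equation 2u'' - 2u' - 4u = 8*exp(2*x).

Divide through by 2: u'' - u' - 2u = 4*exp(2*x).
Characteristic equation r² - r - 2 = 0 factors as (r - 2)(r + 1) = 0, so r = 2, -1.
Hence u_h = C1*exp(2*x) + C2*exp(-x).
Since exp(2*x) solves the homogeneous equation (r = 2 is a root of multiplicity 1), multiply the trial by x. Try u_p = A*x*exp(2*x). Substituting into the equation and dividing by exp(2*x) gives A = 4/3, so u_p = 4*x*exp(2*x)/3.

u = C1*exp(2*x) + C2*exp(-x) + 4*x*exp(2*x)/3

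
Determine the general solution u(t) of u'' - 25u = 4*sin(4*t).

Characteristic equation r² - 25 = 0 factors as (r + 5)(r - 5) = 0, so r = -5, 5.
Hence u_h = C1*exp(-5*t) + C2*exp(5*t).
Try u_p = A*cos(4*t) + B*sin(4*t). Substituting and equating the coefficients of cos(4t) and sin(4t) gives A = 0, B = -4/41, so u_p = -4*sin(4*t)/41.

u = -4*sin(4*t)/41 + C1*exp(-5*t) + C2*exp(5*t)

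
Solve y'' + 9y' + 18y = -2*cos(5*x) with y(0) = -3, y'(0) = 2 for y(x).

y = -269*exp(-3*x)/51 - 45*sin(5*x)/1037 + 7*cos(5*x)/1037 + 415*exp(-6*x)/183

Characteristic equation r² + 9r + 18 = 0 factors as (r + 3)(r + 6) = 0, so r = -3, -6.
Hence y_h = C1*exp(-3*x) + C2*exp(-6*x).
Try y_p = A*cos(5*x) + B*sin(5*x). Substituting and equating the coefficients of cos(5x) and sin(5x) gives A = 7/1037, B = -45/1037, so y_p = -45*sin(5*x)/1037 + 7*cos(5*x)/1037.
General solution: y = -45*sin(5*x)/1037 + 7*cos(5*x)/1037 + C1*exp(-3*x) + C2*exp(-6*x).
Apply the initial conditions: y(0) = 7/1037 + C1 + C2 = -3 and y'(0) = -225/1037 - 6*C2 - 3*C1 = 2. Solving gives C1 = -269/51, C2 = 415/183.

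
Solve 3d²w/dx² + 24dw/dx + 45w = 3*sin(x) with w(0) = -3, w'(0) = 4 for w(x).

w = -109*exp(-3*x)/20 - 2*cos(x)/65 + 7*sin(x)/130 + 129*exp(-5*x)/52

Divide through by 3: w'' + 8w' + 15w = sin(x).
Characteristic equation r² + 8r + 15 = 0 factors as (r + 3)(r + 5) = 0, so r = -3, -5.
Hence w_h = C1*exp(-3*x) + C2*exp(-5*x).
Try w_p = A*cos(x) + B*sin(x). Substituting and equating the coefficients of cos(x) and sin(x) gives A = -2/65, B = 7/130, so w_p = -2*cos(x)/65 + 7*sin(x)/130.
General solution: w = -2*cos(x)/65 + 7*sin(x)/130 + C1*exp(-3*x) + C2*exp(-5*x).
Apply the initial conditions: w(0) = -2/65 + C1 + C2 = -3 and w'(0) = 7/130 - 5*C2 - 3*C1 = 4. Solving gives C1 = -109/20, C2 = 129/52.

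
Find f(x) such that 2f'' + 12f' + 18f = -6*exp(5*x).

Divide through by 2: f'' + 6f' + 9f = -3*exp(5*x).
Characteristic equation r² + 6r + 9 = 0 has discriminant (6)² - 4·(9) = 0, so r = -3 is a repeated root.
Hence f_h = (C1 + C2*x)*exp(-3*x).
Try f_p = A*exp(5*x). Substituting into the equation and dividing by exp(5*x) gives A = -3/64, so f_p = -3*exp(5*x)/64.

f = -3*exp(5*x)/64 + C1*exp(-3*x) + C2*x*exp(-3*x)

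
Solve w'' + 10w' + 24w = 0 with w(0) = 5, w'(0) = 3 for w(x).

Characteristic equation r² + 10r + 24 = 0 factors as (r + 6)(r + 4) = 0, so r = -6, -4.
Hence w_h = C1*exp(-6*x) + C2*exp(-4*x).
Apply the initial conditions: w(0) = C1 + C2 = 5 and w'(0) = -6*C1 - 4*C2 = 3. Solving gives C1 = -23/2, C2 = 33/2.

w = -23*exp(-6*x)/2 + 33*exp(-4*x)/2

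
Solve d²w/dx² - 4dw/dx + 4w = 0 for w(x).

w = C1*exp(2*x) + C2*x*exp(2*x)

Characteristic equation r² - 4r + 4 = 0 has discriminant (-4)² - 4·(4) = 0, so r = 2 is a repeated root.
Hence w_h = (C1 + C2*x)*exp(2*x).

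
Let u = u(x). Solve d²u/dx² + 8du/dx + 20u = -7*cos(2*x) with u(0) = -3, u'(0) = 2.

Characteristic equation r² + 8r + 20 = 0 has discriminant (8)² - 4·(20) = -16 < 0, so r = -4 ± 2i.
Hence u_h = C1*cos(2*x)*exp(-4*x) + C2*exp(-4*x)*sin(2*x).
Try u_p = A*cos(2*x) + B*sin(2*x). Substituting and equating the coefficients of cos(2x) and sin(2x) gives A = -7/32, B = -7/32, so u_p = -7*cos(2*x)/32 - 7*sin(2*x)/32.
General solution: u = -7*cos(2*x)/32 - 7*sin(2*x)/32 + C1*cos(2*x)*exp(-4*x) + C2*exp(-4*x)*sin(2*x).
Apply the initial conditions: u(0) = -7/32 + C1 = -3 and u'(0) = -7/16 - 4*C1 + 2*C2 = 2. Solving gives C1 = -89/32, C2 = -139/32.

u = -7*cos(2*x)/32 - 7*sin(2*x)/32 - 139*exp(-4*x)*sin(2*x)/32 - 89*cos(2*x)*exp(-4*x)/32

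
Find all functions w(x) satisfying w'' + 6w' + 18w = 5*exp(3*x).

w = exp(3*x)/9 + C1*cos(3*x)*exp(-3*x) + C2*exp(-3*x)*sin(3*x)

Characteristic equation r² + 6r + 18 = 0 has discriminant (6)² - 4·(18) = -36 < 0, so r = -3 ± 3i.
Hence w_h = C1*cos(3*x)*exp(-3*x) + C2*exp(-3*x)*sin(3*x).
Try w_p = A*exp(3*x). Substituting into the equation and dividing by exp(3*x) gives A = 1/9, so w_p = exp(3*x)/9.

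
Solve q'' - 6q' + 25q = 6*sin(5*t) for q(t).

Characteristic equation r² - 6r + 25 = 0 has discriminant (-6)² - 4·(25) = -64 < 0, so r = 3 ± 4i.
Hence q_h = C1*cos(4*t)*exp(3*t) + C2*exp(3*t)*sin(4*t).
Try q_p = A*cos(5*t) + B*sin(5*t). Substituting and equating the coefficients of cos(5t) and sin(5t) gives A = 1/5, B = 0, so q_p = cos(5*t)/5.

q = cos(5*t)/5 + C1*cos(4*t)*exp(3*t) + C2*exp(3*t)*sin(4*t)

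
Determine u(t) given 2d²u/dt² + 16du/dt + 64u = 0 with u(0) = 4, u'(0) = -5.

u = 4*cos(4*t)*exp(-4*t) + 11*exp(-4*t)*sin(4*t)/4

Divide through by 2: u'' + 8u' + 32u = 0.
Characteristic equation r² + 8r + 32 = 0 has discriminant (8)² - 4·(32) = -64 < 0, so r = -4 ± 4i.
Hence u_h = C1*cos(4*t)*exp(-4*t) + C2*exp(-4*t)*sin(4*t).
Apply the initial conditions: u(0) = C1 = 4 and u'(0) = -4*C1 + 4*C2 = -5. Solving gives C1 = 4, C2 = 11/4.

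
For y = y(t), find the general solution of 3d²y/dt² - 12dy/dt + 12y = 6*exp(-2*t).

y = exp(-2*t)/8 + C1*exp(2*t) + C2*t*exp(2*t)

Divide through by 3: y'' - 4y' + 4y = 2*exp(-2*t).
Characteristic equation r² - 4r + 4 = 0 has discriminant (-4)² - 4·(4) = 0, so r = 2 is a repeated root.
Hence y_h = (C1 + C2*t)*exp(2*t).
Try y_p = A*exp(-2*t). Substituting into the equation and dividing by exp(-2*t) gives A = 1/8, so y_p = exp(-2*t)/8.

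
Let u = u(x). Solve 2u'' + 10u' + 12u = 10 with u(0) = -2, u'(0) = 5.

Divide through by 2: u'' + 5u' + 6u = 5.
Characteristic equation r² + 5r + 6 = 0 factors as (r + 2)(r + 3) = 0, so r = -2, -3.
Hence u_h = C1*exp(-2*x) + C2*exp(-3*x).
For the particular solution try u_p = A0. Substituting and matching coefficients of each power of x gives A0 = 5/6, so u_p = 5/6.
General solution: u = 5/6 + C1*exp(-2*x) + C2*exp(-3*x).
Apply the initial conditions: u(0) = 5/6 + C1 + C2 = -2 and u'(0) = -3*C2 - 2*C1 = 5. Solving gives C1 = -7/2, C2 = 2/3.

u = 5/6 - 7*exp(-2*x)/2 + 2*exp(-3*x)/3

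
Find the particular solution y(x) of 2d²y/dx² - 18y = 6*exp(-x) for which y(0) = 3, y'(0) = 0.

y = -3*exp(-x)/8 + 7*exp(-3*x)/4 + 13*exp(3*x)/8

Divide through by 2: y'' - 9y = 3*exp(-x).
Characteristic equation r² - 9 = 0 factors as (r - 3)(r + 3) = 0, so r = 3, -3.
Hence y_h = C1*exp(3*x) + C2*exp(-3*x).
Try y_p = A*exp(-x). Substituting into the equation and dividing by exp(-x) gives A = -3/8, so y_p = -3*exp(-x)/8.
General solution: y = -3*exp(-x)/8 + C1*exp(3*x) + C2*exp(-3*x).
Apply the initial conditions: y(0) = -3/8 + C1 + C2 = 3 and y'(0) = 3/8 - 3*C2 + 3*C1 = 0. Solving gives C1 = 13/8, C2 = 7/4.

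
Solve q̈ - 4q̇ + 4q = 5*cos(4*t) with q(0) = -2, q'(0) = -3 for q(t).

q = -37*exp(2*t)/20 - 3*cos(4*t)/20 - sin(4*t)/5 + 3*t*exp(2*t)/2

Characteristic equation r² - 4r + 4 = 0 has discriminant (-4)² - 4·(4) = 0, so r = 2 is a repeated root.
Hence q_h = (C1 + C2*t)*exp(2*t).
Try q_p = A*cos(4*t) + B*sin(4*t). Substituting and equating the coefficients of cos(4t) and sin(4t) gives A = -3/20, B = -1/5, so q_p = -3*cos(4*t)/20 - sin(4*t)/5.
General solution: q = -3*cos(4*t)/20 - sin(4*t)/5 + C1*exp(2*t) + C2*t*exp(2*t).
Apply the initial conditions: q(0) = -3/20 + C1 = -2 and q'(0) = -4/5 + C2 + 2*C1 = -3. Solving gives C1 = -37/20, C2 = 3/2.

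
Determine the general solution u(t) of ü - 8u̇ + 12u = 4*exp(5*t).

u = -4*exp(5*t)/3 + C1*exp(6*t) + C2*exp(2*t)

Characteristic equation r² - 8r + 12 = 0 factors as (r - 6)(r - 2) = 0, so r = 6, 2.
Hence u_h = C1*exp(6*t) + C2*exp(2*t).
Try u_p = A*exp(5*t). Substituting into the equation and dividing by exp(5*t) gives A = -4/3, so u_p = -4*exp(5*t)/3.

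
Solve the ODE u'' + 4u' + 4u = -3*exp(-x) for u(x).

Characteristic equation r² + 4r + 4 = 0 has discriminant (4)² - 4·(4) = 0, so r = -2 is a repeated root.
Hence u_h = (C1 + C2*x)*exp(-2*x).
Try u_p = A*exp(-x). Substituting into the equation and dividing by exp(-x) gives A = -3, so u_p = -3*exp(-x).

u = -3*exp(-x) + C1*exp(-2*x) + C2*x*exp(-2*x)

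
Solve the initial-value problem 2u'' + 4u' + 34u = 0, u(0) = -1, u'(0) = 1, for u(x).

u = -cos(4*x)*exp(-x)

Divide through by 2: u'' + 2u' + 17u = 0.
Characteristic equation r² + 2r + 17 = 0 has discriminant (2)² - 4·(17) = -64 < 0, so r = -1 ± 4i.
Hence u_h = C1*cos(4*x)*exp(-x) + C2*exp(-x)*sin(4*x).
Apply the initial conditions: u(0) = C1 = -1 and u'(0) = -C1 + 4*C2 = 1. Solving gives C1 = -1, C2 = 0.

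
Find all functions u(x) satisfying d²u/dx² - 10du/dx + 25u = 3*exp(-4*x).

u = exp(-4*x)/27 + C1*exp(5*x) + C2*x*exp(5*x)

Characteristic equation r² - 10r + 25 = 0 has discriminant (-10)² - 4·(25) = 0, so r = 5 is a repeated root.
Hence u_h = (C1 + C2*x)*exp(5*x).
Try u_p = A*exp(-4*x). Substituting into the equation and dividing by exp(-4*x) gives A = 1/27, so u_p = exp(-4*x)/27.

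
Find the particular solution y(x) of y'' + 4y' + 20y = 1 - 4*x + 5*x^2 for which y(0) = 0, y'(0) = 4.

y = 17/200 - 3*x/10 + x**2/4 - 17*cos(4*x)*exp(-2*x)/200 + 413*exp(-2*x)*sin(4*x)/400

Characteristic equation r² + 4r + 20 = 0 has discriminant (4)² - 4·(20) = -64 < 0, so r = -2 ± 4i.
Hence y_h = C1*cos(4*x)*exp(-2*x) + C2*exp(-2*x)*sin(4*x).
For the particular solution try y_p = A0 + A1*x + A2*x^2. Substituting and matching coefficients of each power of x gives A0 = 17/200, A1 = -3/10, A2 = 1/4, so y_p = 17/200 - 3*x/10 + x^2/4.
General solution: y = 17/200 - 3*x/10 + x^2/4 + C1*cos(4*x)*exp(-2*x) + C2*exp(-2*x)*sin(4*x).
Apply the initial conditions: y(0) = 17/200 + C1 = 0 and y'(0) = -3/10 - 2*C1 + 4*C2 = 4. Solving gives C1 = -17/200, C2 = 413/400.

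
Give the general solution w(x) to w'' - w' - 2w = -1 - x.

w = 1/4 + x/2 + C1*exp(2*x) + C2*exp(-x)

Characteristic equation r² - r - 2 = 0 factors as (r - 2)(r + 1) = 0, so r = 2, -1.
Hence w_h = C1*exp(2*x) + C2*exp(-x).
For the particular solution try w_p = A0 + A1*x. Substituting and matching coefficients of each power of x gives A0 = 1/4, A1 = 1/2, so w_p = 1/4 + x/2.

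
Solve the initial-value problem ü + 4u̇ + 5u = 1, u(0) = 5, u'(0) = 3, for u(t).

Characteristic equation r² + 4r + 5 = 0 has discriminant (4)² - 4·(5) = -4 < 0, so r = -2 ± i.
Hence u_h = C1*cos(t)*exp(-2*t) + C2*exp(-2*t)*sin(t).
For the particular solution try u_p = A0. Substituting and matching coefficients of each power of t gives A0 = 1/5, so u_p = 1/5.
General solution: u = 1/5 + C1*cos(t)*exp(-2*t) + C2*exp(-2*t)*sin(t).
Apply the initial conditions: u(0) = 1/5 + C1 = 5 and u'(0) = C2 - 2*C1 = 3. Solving gives C1 = 24/5, C2 = 63/5.

u = 1/5 + 24*cos(t)*exp(-2*t)/5 + 63*exp(-2*t)*sin(t)/5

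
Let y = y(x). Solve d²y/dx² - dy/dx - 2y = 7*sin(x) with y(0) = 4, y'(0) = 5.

Characteristic equation r² - r - 2 = 0 factors as (r - 2)(r + 1) = 0, so r = 2, -1.
Hence y_h = C1*exp(2*x) + C2*exp(-x).
Try y_p = A*cos(x) + B*sin(x). Substituting and equating the coefficients of cos(x) and sin(x) gives A = 7/10, B = -21/10, so y_p = -21*sin(x)/10 + 7*cos(x)/10.
General solution: y = -21*sin(x)/10 + 7*cos(x)/10 + C1*exp(2*x) + C2*exp(-x).
Apply the initial conditions: y(0) = 7/10 + C1 + C2 = 4 and y'(0) = -21/10 - C2 + 2*C1 = 5. Solving gives C1 = 52/15, C2 = -1/6.

y = -21*sin(x)/10 - exp(-x)/6 + 7*cos(x)/10 + 52*exp(2*x)/15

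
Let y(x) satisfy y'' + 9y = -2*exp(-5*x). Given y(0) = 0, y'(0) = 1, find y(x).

y = -exp(-5*x)/17 + cos(3*x)/17 + 4*sin(3*x)/17

Characteristic equation r² + 9 = 0 has discriminant (0)² - 4·(9) = -36 < 0, so r = ± 3i.
Hence y_h = C1*cos(3*x) + C2*sin(3*x).
Try y_p = A*exp(-5*x). Substituting into the equation and dividing by exp(-5*x) gives A = -1/17, so y_p = -exp(-5*x)/17.
General solution: y = -exp(-5*x)/17 + C1*cos(3*x) + C2*sin(3*x).
Apply the initial conditions: y(0) = -1/17 + C1 = 0 and y'(0) = 5/17 + 3*C2 = 1. Solving gives C1 = 1/17, C2 = 4/17.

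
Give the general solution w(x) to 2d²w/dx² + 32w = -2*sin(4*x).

Divide through by 2: w'' + 16w = -sin(4*x).
Characteristic equation r² + 16 = 0 has discriminant (0)² - 4·(16) = -64 < 0, so r = ± 4i.
Hence w_h = C1*cos(4*x) + C2*sin(4*x).
Since ±4i are characteristic roots, multiply the trial by x. Try w_p = x*(A*cos(4*x) + B*sin(4*x)). Substituting and equating the coefficients of cos(4x) and sin(4x) gives A = 1/8, B = 0, so w_p = x*cos(4*x)/8.

w = C1*cos(4*x) + C2*sin(4*x) + x*cos(4*x)/8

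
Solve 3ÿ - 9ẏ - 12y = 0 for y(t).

y = C1*exp(-t) + C2*exp(4*t)

Divide through by 3: y'' - 3y' - 4y = 0.
Characteristic equation r² - 3r - 4 = 0 factors as (r + 1)(r - 4) = 0, so r = -1, 4.
Hence y_h = C1*exp(-t) + C2*exp(4*t).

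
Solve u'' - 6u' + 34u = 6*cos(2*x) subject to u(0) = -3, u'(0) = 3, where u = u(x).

u = -2*sin(2*x)/29 + 5*cos(2*x)/29 - 92*cos(5*x)*exp(3*x)/29 + 367*exp(3*x)*sin(5*x)/145

Characteristic equation r² - 6r + 34 = 0 has discriminant (-6)² - 4·(34) = -100 < 0, so r = 3 ± 5i.
Hence u_h = C1*cos(5*x)*exp(3*x) + C2*exp(3*x)*sin(5*x).
Try u_p = A*cos(2*x) + B*sin(2*x). Substituting and equating the coefficients of cos(2x) and sin(2x) gives A = 5/29, B = -2/29, so u_p = -2*sin(2*x)/29 + 5*cos(2*x)/29.
General solution: u = -2*sin(2*x)/29 + 5*cos(2*x)/29 + C1*cos(5*x)*exp(3*x) + C2*exp(3*x)*sin(5*x).
Apply the initial conditions: u(0) = 5/29 + C1 = -3 and u'(0) = -4/29 + 3*C1 + 5*C2 = 3. Solving gives C1 = -92/29, C2 = 367/145.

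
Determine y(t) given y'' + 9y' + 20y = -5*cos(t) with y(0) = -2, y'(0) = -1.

y = -167*exp(-4*t)/17 - 95*cos(t)/442 - 45*sin(t)/442 + 209*exp(-5*t)/26

Characteristic equation r² + 9r + 20 = 0 factors as (r + 5)(r + 4) = 0, so r = -5, -4.
Hence y_h = C1*exp(-5*t) + C2*exp(-4*t).
Try y_p = A*cos(t) + B*sin(t). Substituting and equating the coefficients of cos(t) and sin(t) gives A = -95/442, B = -45/442, so y_p = -95*cos(t)/442 - 45*sin(t)/442.
General solution: y = -95*cos(t)/442 - 45*sin(t)/442 + C1*exp(-5*t) + C2*exp(-4*t).
Apply the initial conditions: y(0) = -95/442 + C1 + C2 = -2 and y'(0) = -45/442 - 5*C1 - 4*C2 = -1. Solving gives C1 = 209/26, C2 = -167/17.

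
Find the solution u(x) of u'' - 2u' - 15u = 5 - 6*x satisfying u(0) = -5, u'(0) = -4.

u = -29/75 - 57*exp(5*x)/25 - 7*exp(-3*x)/3 + 2*x/5

Characteristic equation r² - 2r - 15 = 0 factors as (r + 3)(r - 5) = 0, so r = -3, 5.
Hence u_h = C1*exp(-3*x) + C2*exp(5*x).
For the particular solution try u_p = A0 + A1*x. Substituting and matching coefficients of each power of x gives A0 = -29/75, A1 = 2/5, so u_p = -29/75 + 2*x/5.
General solution: u = -29/75 + 2*x/5 + C1*exp(-3*x) + C2*exp(5*x).
Apply the initial conditions: u(0) = -29/75 + C1 + C2 = -5 and u'(0) = 2/5 - 3*C1 + 5*C2 = -4. Solving gives C1 = -7/3, C2 = -57/25.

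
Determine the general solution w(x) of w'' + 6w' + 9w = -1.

w = -1/9 + C1*exp(-3*x) + C2*x*exp(-3*x)

Characteristic equation r² + 6r + 9 = 0 has discriminant (6)² - 4·(9) = 0, so r = -3 is a repeated root.
Hence w_h = (C1 + C2*x)*exp(-3*x).
For the particular solution try w_p = A0. Substituting and matching coefficients of each power of x gives A0 = -1/9, so w_p = -1/9.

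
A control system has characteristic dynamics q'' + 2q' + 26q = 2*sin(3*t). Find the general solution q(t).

q = -12*cos(3*t)/325 + 34*sin(3*t)/325 + C1*cos(5*t)*exp(-t) + C2*exp(-t)*sin(5*t)

Characteristic equation r² + 2r + 26 = 0 has discriminant (2)² - 4·(26) = -100 < 0, so r = -1 ± 5i.
Hence q_h = C1*cos(5*t)*exp(-t) + C2*exp(-t)*sin(5*t).
Try q_p = A*cos(3*t) + B*sin(3*t). Substituting and equating the coefficients of cos(3t) and sin(3t) gives A = -12/325, B = 34/325, so q_p = -12*cos(3*t)/325 + 34*sin(3*t)/325.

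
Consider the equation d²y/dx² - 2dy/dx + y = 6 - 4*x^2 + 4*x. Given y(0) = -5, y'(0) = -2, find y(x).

Characteristic equation r² - 2r + 1 = 0 has discriminant (-2)² - 4·(1) = 0, so r = 1 is a repeated root.
Hence y_h = (C1 + C2*x)*exp(x).
For the particular solution try y_p = A0 + A1*x + A2*x^2. Substituting and matching coefficients of each power of x gives A0 = -10, A1 = -12, A2 = -4, so y_p = -10 - 12*x - 4*x^2.
General solution: y = -10 - 12*x - 4*x^2 + C1*exp(x) + C2*x*exp(x).
Apply the initial conditions: y(0) = -10 + C1 = -5 and y'(0) = -12 + C1 + C2 = -2. Solving gives C1 = 5, C2 = 5.

y = -10 - 12*x - 4*x**2 + 5*exp(x) + 5*x*exp(x)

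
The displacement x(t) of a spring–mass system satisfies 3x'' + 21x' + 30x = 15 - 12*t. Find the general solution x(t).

Divide through by 3: x'' + 7x' + 10x = 5 - 4*t.
Characteristic equation r² + 7r + 10 = 0 factors as (r + 2)(r + 5) = 0, so r = -2, -5.
Hence x_h = C1*exp(-2*t) + C2*exp(-5*t).
For the particular solution try x_p = A0 + A1*t. Substituting and matching coefficients of each power of t gives A0 = 39/50, A1 = -2/5, so x_p = 39/50 - 2*t/5.

x = 39/50 - 2*t/5 + C1*exp(-2*t) + C2*exp(-5*t)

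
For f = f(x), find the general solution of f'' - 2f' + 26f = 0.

Characteristic equation r² - 2r + 26 = 0 has discriminant (-2)² - 4·(26) = -100 < 0, so r = 1 ± 5i.
Hence f_h = C1*cos(5*x)*exp(x) + C2*exp(x)*sin(5*x).

f = C1*cos(5*x)*exp(x) + C2*exp(x)*sin(5*x)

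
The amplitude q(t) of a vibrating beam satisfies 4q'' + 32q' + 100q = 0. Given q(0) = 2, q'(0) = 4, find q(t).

Divide through by 4: q'' + 8q' + 25q = 0.
Characteristic equation r² + 8r + 25 = 0 has discriminant (8)² - 4·(25) = -36 < 0, so r = -4 ± 3i.
Hence q_h = C1*cos(3*t)*exp(-4*t) + C2*exp(-4*t)*sin(3*t).
Apply the initial conditions: q(0) = C1 = 2 and q'(0) = -4*C1 + 3*C2 = 4. Solving gives C1 = 2, C2 = 4.

q = 2*cos(3*t)*exp(-4*t) + 4*exp(-4*t)*sin(3*t)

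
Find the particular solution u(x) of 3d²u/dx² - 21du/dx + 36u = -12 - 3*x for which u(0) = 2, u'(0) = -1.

u = -55/144 - 129*exp(4*x)/16 - x/12 + 94*exp(3*x)/9

Divide through by 3: u'' - 7u' + 12u = -4 - x.
Characteristic equation r² - 7r + 12 = 0 factors as (r - 4)(r - 3) = 0, so r = 4, 3.
Hence u_h = C1*exp(4*x) + C2*exp(3*x).
For the particular solution try u_p = A0 + A1*x. Substituting and matching coefficients of each power of x gives A0 = -55/144, A1 = -1/12, so u_p = -55/144 - x/12.
General solution: u = -55/144 - x/12 + C1*exp(4*x) + C2*exp(3*x).
Apply the initial conditions: u(0) = -55/144 + C1 + C2 = 2 and u'(0) = -1/12 + 3*C2 + 4*C1 = -1. Solving gives C1 = -129/16, C2 = 94/9.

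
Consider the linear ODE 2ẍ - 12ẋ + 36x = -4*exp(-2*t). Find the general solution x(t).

x = -exp(-2*t)/17 + C1*cos(3*t)*exp(3*t) + C2*exp(3*t)*sin(3*t)

Divide through by 2: x'' - 6x' + 18x = -2*exp(-2*t).
Characteristic equation r² - 6r + 18 = 0 has discriminant (-6)² - 4·(18) = -36 < 0, so r = 3 ± 3i.
Hence x_h = C1*cos(3*t)*exp(3*t) + C2*exp(3*t)*sin(3*t).
Try x_p = A*exp(-2*t). Substituting into the equation and dividing by exp(-2*t) gives A = -1/17, so x_p = -exp(-2*t)/17.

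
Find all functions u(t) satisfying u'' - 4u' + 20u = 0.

Characteristic equation r² - 4r + 20 = 0 has discriminant (-4)² - 4·(20) = -64 < 0, so r = 2 ± 4i.
Hence u_h = C1*cos(4*t)*exp(2*t) + C2*exp(2*t)*sin(4*t).

u = C1*cos(4*t)*exp(2*t) + C2*exp(2*t)*sin(4*t)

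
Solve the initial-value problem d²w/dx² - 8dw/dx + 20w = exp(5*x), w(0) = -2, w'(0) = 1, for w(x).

Characteristic equation r² - 8r + 20 = 0 has discriminant (-8)² - 4·(20) = -16 < 0, so r = 4 ± 2i.
Hence w_h = C1*cos(2*x)*exp(4*x) + C2*exp(4*x)*sin(2*x).
Try w_p = A*exp(5*x). Substituting into the equation and dividing by exp(5*x) gives A = 1/5, so w_p = exp(5*x)/5.
General solution: w = exp(5*x)/5 + C1*cos(2*x)*exp(4*x) + C2*exp(4*x)*sin(2*x).
Apply the initial conditions: w(0) = 1/5 + C1 = -2 and w'(0) = 1 + 2*C2 + 4*C1 = 1. Solving gives C1 = -11/5, C2 = 22/5.

w = exp(5*x)/5 - 11*cos(2*x)*exp(4*x)/5 + 22*exp(4*x)*sin(2*x)/5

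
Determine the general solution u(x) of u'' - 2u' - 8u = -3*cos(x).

u = 6*sin(x)/85 + 27*cos(x)/85 + C1*exp(4*x) + C2*exp(-2*x)

Characteristic equation r² - 2r - 8 = 0 factors as (r - 4)(r + 2) = 0, so r = 4, -2.
Hence u_h = C1*exp(4*x) + C2*exp(-2*x).
Try u_p = A*cos(x) + B*sin(x). Substituting and equating the coefficients of cos(x) and sin(x) gives A = 27/85, B = 6/85, so u_p = 6*sin(x)/85 + 27*cos(x)/85.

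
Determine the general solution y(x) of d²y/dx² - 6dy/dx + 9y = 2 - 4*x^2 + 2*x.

Characteristic equation r² - 6r + 9 = 0 has discriminant (-6)² - 4·(9) = 0, so r = 3 is a repeated root.
Hence y_h = (C1 + C2*x)*exp(3*x).
For the particular solution try y_p = A0 + A1*x + A2*x^2. Substituting and matching coefficients of each power of x gives A0 = 2/27, A1 = -10/27, A2 = -4/9, so y_p = 2/27 - 10*x/27 - 4*x^2/9.

y = 2/27 - 10*x/27 - 4*x**2/9 + C1*exp(3*x) + C2*x*exp(3*x)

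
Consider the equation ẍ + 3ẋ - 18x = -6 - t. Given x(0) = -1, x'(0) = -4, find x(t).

Characteristic equation r² + 3r - 18 = 0 factors as (r - 3)(r + 6) = 0, so r = 3, -6.
Hence x_h = C1*exp(3*t) + C2*exp(-6*t).
For the particular solution try x_p = A0 + A1*t. Substituting and matching coefficients of each power of t gives A0 = 37/108, A1 = 1/18, so x_p = 37/108 + t/18.
General solution: x = 37/108 + t/18 + C1*exp(3*t) + C2*exp(-6*t).
Apply the initial conditions: x(0) = 37/108 + C1 + C2 = -1 and x'(0) = 1/18 - 6*C2 + 3*C1 = -4. Solving gives C1 = -109/81, C2 = 1/324.

x = 37/108 - 109*exp(3*t)/81 + t/18 + exp(-6*t)/324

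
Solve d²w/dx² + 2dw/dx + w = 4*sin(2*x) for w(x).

w = -16*cos(2*x)/25 - 12*sin(2*x)/25 + C1*exp(-x) + C2*x*exp(-x)

Characteristic equation r² + 2r + 1 = 0 has discriminant (2)² - 4·(1) = 0, so r = -1 is a repeated root.
Hence w_h = (C1 + C2*x)*exp(-x).
Try w_p = A*cos(2*x) + B*sin(2*x). Substituting and equating the coefficients of cos(2x) and sin(2x) gives A = -16/25, B = -12/25, so w_p = -16*cos(2*x)/25 - 12*sin(2*x)/25.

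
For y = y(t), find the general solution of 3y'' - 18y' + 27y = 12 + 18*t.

y = 8/9 + 2*t/3 + C1*exp(3*t) + C2*t*exp(3*t)

Divide through by 3: y'' - 6y' + 9y = 4 + 6*t.
Characteristic equation r² - 6r + 9 = 0 has discriminant (-6)² - 4·(9) = 0, so r = 3 is a repeated root.
Hence y_h = (C1 + C2*t)*exp(3*t).
For the particular solution try y_p = A0 + A1*t. Substituting and matching coefficients of each power of t gives A0 = 8/9, A1 = 2/3, so y_p = 8/9 + 2*t/3.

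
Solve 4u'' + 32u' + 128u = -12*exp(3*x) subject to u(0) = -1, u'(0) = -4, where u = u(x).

u = -3*exp(3*x)/65 - 499*exp(-4*x)*sin(4*x)/260 - 62*cos(4*x)*exp(-4*x)/65

Divide through by 4: u'' + 8u' + 32u = -3*exp(3*x).
Characteristic equation r² + 8r + 32 = 0 has discriminant (8)² - 4·(32) = -64 < 0, so r = -4 ± 4i.
Hence u_h = C1*cos(4*x)*exp(-4*x) + C2*exp(-4*x)*sin(4*x).
Try u_p = A*exp(3*x). Substituting into the equation and dividing by exp(3*x) gives A = -3/65, so u_p = -3*exp(3*x)/65.
General solution: u = -3*exp(3*x)/65 + C1*cos(4*x)*exp(-4*x) + C2*exp(-4*x)*sin(4*x).
Apply the initial conditions: u(0) = -3/65 + C1 = -1 and u'(0) = -9/65 - 4*C1 + 4*C2 = -4. Solving gives C1 = -62/65, C2 = -499/260.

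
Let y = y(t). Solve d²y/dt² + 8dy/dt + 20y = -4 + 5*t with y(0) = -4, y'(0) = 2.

Characteristic equation r² + 8r + 20 = 0 has discriminant (8)² - 4·(20) = -16 < 0, so r = -4 ± 2i.
Hence y_h = C1*cos(2*t)*exp(-4*t) + C2*exp(-4*t)*sin(2*t).
For the particular solution try y_p = A0 + A1*t. Substituting and matching coefficients of each power of t gives A0 = -3/10, A1 = 1/4, so y_p = -3/10 + t/4.
General solution: y = -3/10 + t/4 + C1*cos(2*t)*exp(-4*t) + C2*exp(-4*t)*sin(2*t).
Apply the initial conditions: y(0) = -3/10 + C1 = -4 and y'(0) = 1/4 - 4*C1 + 2*C2 = 2. Solving gives C1 = -37/10, C2 = -261/40.

y = -3/10 + t/4 - 261*exp(-4*t)*sin(2*t)/40 - 37*cos(2*t)*exp(-4*t)/10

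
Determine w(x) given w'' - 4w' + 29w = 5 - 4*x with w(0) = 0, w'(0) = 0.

Characteristic equation r² - 4r + 29 = 0 has discriminant (-4)² - 4·(29) = -100 < 0, so r = 2 ± 5i.
Hence w_h = C1*cos(5*x)*exp(2*x) + C2*exp(2*x)*sin(5*x).
For the particular solution try w_p = A0 + A1*x. Substituting and matching coefficients of each power of x gives A0 = 129/841, A1 = -4/29, so w_p = 129/841 - 4*x/29.
General solution: w = 129/841 - 4*x/29 + C1*cos(5*x)*exp(2*x) + C2*exp(2*x)*sin(5*x).
Apply the initial conditions: w(0) = 129/841 + C1 = 0 and w'(0) = -4/29 + 2*C1 + 5*C2 = 0. Solving gives C1 = -129/841, C2 = 374/4205.

w = 129/841 - 4*x/29 - 129*cos(5*x)*exp(2*x)/841 + 374*exp(2*x)*sin(5*x)/4205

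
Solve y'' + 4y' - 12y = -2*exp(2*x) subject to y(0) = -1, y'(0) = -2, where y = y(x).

y = -31*exp(2*x)/32 - exp(-6*x)/32 - x*exp(2*x)/4

Characteristic equation r² + 4r - 12 = 0 factors as (r - 2)(r + 6) = 0, so r = 2, -6.
Hence y_h = C1*exp(2*x) + C2*exp(-6*x).
Since exp(2*x) solves the homogeneous equation (r = 2 is a root of multiplicity 1), multiply the trial by x. Try y_p = A*x*exp(2*x). Substituting into the equation and dividing by exp(2*x) gives A = -1/4, so y_p = -x*exp(2*x)/4.
General solution: y = C1*exp(2*x) + C2*exp(-6*x) - x*exp(2*x)/4.
Apply the initial conditions: y(0) = C1 + C2 = -1 and y'(0) = -1/4 - 6*C2 + 2*C1 = -2. Solving gives C1 = -31/32, C2 = -1/32.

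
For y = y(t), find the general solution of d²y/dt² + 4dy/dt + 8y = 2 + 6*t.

y = -1/8 + 3*t/4 + C1*cos(2*t)*exp(-2*t) + C2*exp(-2*t)*sin(2*t)

Characteristic equation r² + 4r + 8 = 0 has discriminant (4)² - 4·(8) = -16 < 0, so r = -2 ± 2i.
Hence y_h = C1*cos(2*t)*exp(-2*t) + C2*exp(-2*t)*sin(2*t).
For the particular solution try y_p = A0 + A1*t. Substituting and matching coefficients of each power of t gives A0 = -1/8, A1 = 3/4, so y_p = -1/8 + 3*t/4.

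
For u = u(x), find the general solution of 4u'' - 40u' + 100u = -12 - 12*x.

u = -21/125 - 3*x/25 + C1*exp(5*x) + C2*x*exp(5*x)

Divide through by 4: u'' - 10u' + 25u = -3 - 3*x.
Characteristic equation r² - 10r + 25 = 0 has discriminant (-10)² - 4·(25) = 0, so r = 5 is a repeated root.
Hence u_h = (C1 + C2*x)*exp(5*x).
For the particular solution try u_p = A0 + A1*x. Substituting and matching coefficients of each power of x gives A0 = -21/125, A1 = -3/25, so u_p = -21/125 - 3*x/25.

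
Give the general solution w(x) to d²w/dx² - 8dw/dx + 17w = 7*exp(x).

Characteristic equation r² - 8r + 17 = 0 has discriminant (-8)² - 4·(17) = -4 < 0, so r = 4 ± i.
Hence w_h = C1*cos(x)*exp(4*x) + C2*exp(4*x)*sin(x).
Try w_p = A*exp(x). Substituting into the equation and dividing by exp(x) gives A = 7/10, so w_p = 7*exp(x)/10.

w = 7*exp(x)/10 + C1*cos(x)*exp(4*x) + C2*exp(4*x)*sin(x)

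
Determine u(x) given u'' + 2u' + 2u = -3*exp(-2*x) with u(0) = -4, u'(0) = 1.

Characteristic equation r² + 2r + 2 = 0 has discriminant (2)² - 4·(2) = -4 < 0, so r = -1 ± i.
Hence u_h = C1*cos(x)*exp(-x) + C2*exp(-x)*sin(x).
Try u_p = A*exp(-2*x). Substituting into the equation and dividing by exp(-2*x) gives A = -3/2, so u_p = -3*exp(-2*x)/2.
General solution: u = -3*exp(-2*x)/2 + C1*cos(x)*exp(-x) + C2*exp(-x)*sin(x).
Apply the initial conditions: u(0) = -3/2 + C1 = -4 and u'(0) = 3 + C2 - C1 = 1. Solving gives C1 = -5/2, C2 = -9/2.

u = -3*exp(-2*x)/2 - 9*exp(-x)*sin(x)/2 - 5*cos(x)*exp(-x)/2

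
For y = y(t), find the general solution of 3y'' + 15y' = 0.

Divide through by 3: y'' + 5y' = 0.
Characteristic equation r² + 5r = 0 factors as (r + 5)r = 0, so r = -5, 0.
Hence y_h = C1*exp(-5*t) + C2.

y = C2 + C1*exp(-5*t)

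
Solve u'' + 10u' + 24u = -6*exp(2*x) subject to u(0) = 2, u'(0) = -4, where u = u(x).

u = -19*exp(-6*x)/8 - exp(2*x)/8 + 9*exp(-4*x)/2

Characteristic equation r² + 10r + 24 = 0 factors as (r + 4)(r + 6) = 0, so r = -4, -6.
Hence u_h = C1*exp(-4*x) + C2*exp(-6*x).
Try u_p = A*exp(2*x). Substituting into the equation and dividing by exp(2*x) gives A = -1/8, so u_p = -exp(2*x)/8.
General solution: u = -exp(2*x)/8 + C1*exp(-4*x) + C2*exp(-6*x).
Apply the initial conditions: u(0) = -1/8 + C1 + C2 = 2 and u'(0) = -1/4 - 6*C2 - 4*C1 = -4. Solving gives C1 = 9/2, C2 = -19/8.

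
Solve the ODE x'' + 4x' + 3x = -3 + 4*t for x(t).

Characteristic equation r² + 4r + 3 = 0 factors as (r + 3)(r + 1) = 0, so r = -3, -1.
Hence x_h = C1*exp(-3*t) + C2*exp(-t).
For the particular solution try x_p = A0 + A1*t. Substituting and matching coefficients of each power of t gives A0 = -25/9, A1 = 4/3, so x_p = -25/9 + 4*t/3.

x = -25/9 + 4*t/3 + C1*exp(-3*t) + C2*exp(-t)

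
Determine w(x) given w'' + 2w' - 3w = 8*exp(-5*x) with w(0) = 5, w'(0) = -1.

w = exp(-3*x)/2 + 2*exp(-5*x)/3 + 23*exp(x)/6

Characteristic equation r² + 2r - 3 = 0 factors as (r + 3)(r - 1) = 0, so r = -3, 1.
Hence w_h = C1*exp(-3*x) + C2*exp(x).
Try w_p = A*exp(-5*x). Substituting into the equation and dividing by exp(-5*x) gives A = 2/3, so w_p = 2*exp(-5*x)/3.
General solution: w = 2*exp(-5*x)/3 + C1*exp(-3*x) + C2*exp(x).
Apply the initial conditions: w(0) = 2/3 + C1 + C2 = 5 and w'(0) = -10/3 + C2 - 3*C1 = -1. Solving gives C1 = 1/2, C2 = 23/6.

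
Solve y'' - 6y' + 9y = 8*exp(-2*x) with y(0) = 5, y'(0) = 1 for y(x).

Characteristic equation r² - 6r + 9 = 0 has discriminant (-6)² - 4·(9) = 0, so r = 3 is a repeated root.
Hence y_h = (C1 + C2*x)*exp(3*x).
Try y_p = A*exp(-2*x). Substituting into the equation and dividing by exp(-2*x) gives A = 8/25, so y_p = 8*exp(-2*x)/25.
General solution: y = 8*exp(-2*x)/25 + C1*exp(3*x) + C2*x*exp(3*x).
Apply the initial conditions: y(0) = 8/25 + C1 = 5 and y'(0) = -16/25 + C2 + 3*C1 = 1. Solving gives C1 = 117/25, C2 = -62/5.

y = 8*exp(-2*x)/25 + 117*exp(3*x)/25 - 62*x*exp(3*x)/5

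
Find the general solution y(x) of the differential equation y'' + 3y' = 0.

y = C2 + C1*exp(-3*x)

Characteristic equation r² + 3r = 0 factors as (r + 3)r = 0, so r = -3, 0.
Hence y_h = C1*exp(-3*x) + C2.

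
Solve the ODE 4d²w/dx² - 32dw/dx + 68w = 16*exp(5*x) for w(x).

w = 2*exp(5*x) + C1*cos(x)*exp(4*x) + C2*exp(4*x)*sin(x)

Divide through by 4: w'' - 8w' + 17w = 4*exp(5*x).
Characteristic equation r² - 8r + 17 = 0 has discriminant (-8)² - 4·(17) = -4 < 0, so r = 4 ± i.
Hence w_h = C1*cos(x)*exp(4*x) + C2*exp(4*x)*sin(x).
Try w_p = A*exp(5*x). Substituting into the equation and dividing by exp(5*x) gives A = 2, so w_p = 2*exp(5*x).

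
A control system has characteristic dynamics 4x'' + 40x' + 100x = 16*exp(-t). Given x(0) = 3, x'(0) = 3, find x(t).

Divide through by 4: x'' + 10x' + 25x = 4*exp(-t).
Characteristic equation r² + 10r + 25 = 0 has discriminant (10)² - 4·(25) = 0, so r = -5 is a repeated root.
Hence x_h = (C1 + C2*t)*exp(-5*t).
Try x_p = A*exp(-t). Substituting into the equation and dividing by exp(-t) gives A = 1/4, so x_p = exp(-t)/4.
General solution: x = exp(-t)/4 + C1*exp(-5*t) + C2*t*exp(-5*t).
Apply the initial conditions: x(0) = 1/4 + C1 = 3 and x'(0) = -1/4 + C2 - 5*C1 = 3. Solving gives C1 = 11/4, C2 = 17.

x = exp(-t)/4 + 11*exp(-5*t)/4 + 17*t*exp(-5*t)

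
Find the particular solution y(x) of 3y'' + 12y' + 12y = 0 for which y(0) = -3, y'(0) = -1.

Divide through by 3: y'' + 4y' + 4y = 0.
Characteristic equation r² + 4r + 4 = 0 has discriminant (4)² - 4·(4) = 0, so r = -2 is a repeated root.
Hence y_h = (C1 + C2*x)*exp(-2*x).
Apply the initial conditions: y(0) = C1 = -3 and y'(0) = C2 - 2*C1 = -1. Solving gives C1 = -3, C2 = -7.

y = -3*exp(-2*x) - 7*x*exp(-2*x)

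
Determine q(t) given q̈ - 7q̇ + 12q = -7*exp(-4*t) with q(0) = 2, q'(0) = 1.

Characteristic equation r² - 7r + 12 = 0 factors as (r - 3)(r - 4) = 0, so r = 3, 4.
Hence q_h = C1*exp(3*t) + C2*exp(4*t).
Try q_p = A*exp(-4*t). Substituting into the equation and dividing by exp(-4*t) gives A = -1/8, so q_p = -exp(-4*t)/8.
General solution: q = -exp(-4*t)/8 + C1*exp(3*t) + C2*exp(4*t).
Apply the initial conditions: q(0) = -1/8 + C1 + C2 = 2 and q'(0) = 1/2 + 3*C1 + 4*C2 = 1. Solving gives C1 = 8, C2 = -47/8.

q = 8*exp(3*t) - 47*exp(4*t)/8 - exp(-4*t)/8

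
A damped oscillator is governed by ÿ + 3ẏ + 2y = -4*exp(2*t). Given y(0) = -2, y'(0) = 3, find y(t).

Characteristic equation r² + 3r + 2 = 0 factors as (r + 2)(r + 1) = 0, so r = -2, -1.
Hence y_h = C1*exp(-2*t) + C2*exp(-t).
Try y_p = A*exp(2*t). Substituting into the equation and dividing by exp(2*t) gives A = -1/3, so y_p = -exp(2*t)/3.
General solution: y = -exp(2*t)/3 + C1*exp(-2*t) + C2*exp(-t).
Apply the initial conditions: y(0) = -1/3 + C1 + C2 = -2 and y'(0) = -2/3 - C2 - 2*C1 = 3. Solving gives C1 = -2, C2 = 1/3.

y = -2*exp(-2*t) - exp(2*t)/3 + exp(-t)/3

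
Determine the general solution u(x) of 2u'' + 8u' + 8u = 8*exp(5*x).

u = 4*exp(5*x)/49 + C1*exp(-2*x) + C2*x*exp(-2*x)

Divide through by 2: u'' + 4u' + 4u = 4*exp(5*x).
Characteristic equation r² + 4r + 4 = 0 has discriminant (4)² - 4·(4) = 0, so r = -2 is a repeated root.
Hence u_h = (C1 + C2*x)*exp(-2*x).
Try u_p = A*exp(5*x). Substituting into the equation and dividing by exp(5*x) gives A = 4/49, so u_p = 4*exp(5*x)/49.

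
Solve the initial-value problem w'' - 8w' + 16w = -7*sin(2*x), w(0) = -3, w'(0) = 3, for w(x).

w = -68*exp(4*x)/25 - 21*sin(2*x)/100 - 7*cos(2*x)/25 + 143*x*exp(4*x)/10

Characteristic equation r² - 8r + 16 = 0 has discriminant (-8)² - 4·(16) = 0, so r = 4 is a repeated root.
Hence w_h = (C1 + C2*x)*exp(4*x).
Try w_p = A*cos(2*x) + B*sin(2*x). Substituting and equating the coefficients of cos(2x) and sin(2x) gives A = -7/25, B = -21/100, so w_p = -21*sin(2*x)/100 - 7*cos(2*x)/25.
General solution: w = -21*sin(2*x)/100 - 7*cos(2*x)/25 + C1*exp(4*x) + C2*x*exp(4*x).
Apply the initial conditions: w(0) = -7/25 + C1 = -3 and w'(0) = -21/50 + C2 + 4*C1 = 3. Solving gives C1 = -68/25, C2 = 143/10.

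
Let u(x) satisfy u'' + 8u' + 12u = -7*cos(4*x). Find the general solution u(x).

u = -14*sin(4*x)/65 + 7*cos(4*x)/260 + C1*exp(-2*x) + C2*exp(-6*x)

Characteristic equation r² + 8r + 12 = 0 factors as (r + 2)(r + 6) = 0, so r = -2, -6.
Hence u_h = C1*exp(-2*x) + C2*exp(-6*x).
Try u_p = A*cos(4*x) + B*sin(4*x). Substituting and equating the coefficients of cos(4x) and sin(4x) gives A = 7/260, B = -14/65, so u_p = -14*sin(4*x)/65 + 7*cos(4*x)/260.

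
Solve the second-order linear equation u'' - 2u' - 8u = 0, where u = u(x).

Characteristic equation r² - 2r - 8 = 0 factors as (r - 4)(r + 2) = 0, so r = 4, -2.
Hence u_h = C1*exp(4*x) + C2*exp(-2*x).

u = C1*exp(4*x) + C2*exp(-2*x)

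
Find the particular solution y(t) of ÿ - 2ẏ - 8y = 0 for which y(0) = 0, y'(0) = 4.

Characteristic equation r² - 2r - 8 = 0 factors as (r + 2)(r - 4) = 0, so r = -2, 4.
Hence y_h = C1*exp(-2*t) + C2*exp(4*t).
Apply the initial conditions: y(0) = C1 + C2 = 0 and y'(0) = -2*C1 + 4*C2 = 4. Solving gives C1 = -2/3, C2 = 2/3.

y = -2*exp(-2*t)/3 + 2*exp(4*t)/3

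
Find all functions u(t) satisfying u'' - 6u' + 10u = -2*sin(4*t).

Characteristic equation r² - 6r + 10 = 0 has discriminant (-6)² - 4·(10) = -4 < 0, so r = 3 ± i.
Hence u_h = C1*cos(t)*exp(3*t) + C2*exp(3*t)*sin(t).
Try u_p = A*cos(4*t) + B*sin(4*t). Substituting and equating the coefficients of cos(4t) and sin(4t) gives A = -4/51, B = 1/51, so u_p = -4*cos(4*t)/51 + sin(4*t)/51.

u = -4*cos(4*t)/51 + sin(4*t)/51 + C1*cos(t)*exp(3*t) + C2*exp(3*t)*sin(t)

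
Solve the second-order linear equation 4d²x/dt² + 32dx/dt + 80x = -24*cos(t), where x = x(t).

x = -114*cos(t)/425 - 48*sin(t)/425 + C1*cos(2*t)*exp(-4*t) + C2*exp(-4*t)*sin(2*t)

Divide through by 4: x'' + 8x' + 20x = -6*cos(t).
Characteristic equation r² + 8r + 20 = 0 has discriminant (8)² - 4·(20) = -16 < 0, so r = -4 ± 2i.
Hence x_h = C1*cos(2*t)*exp(-4*t) + C2*exp(-4*t)*sin(2*t).
Try x_p = A*cos(t) + B*sin(t). Substituting and equating the coefficients of cos(t) and sin(t) gives A = -114/425, B = -48/425, so x_p = -114*cos(t)/425 - 48*sin(t)/425.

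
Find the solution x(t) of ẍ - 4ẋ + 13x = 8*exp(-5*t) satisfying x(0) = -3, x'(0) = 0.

Characteristic equation r² - 4r + 13 = 0 has discriminant (-4)² - 4·(13) = -36 < 0, so r = 2 ± 3i.
Hence x_h = C1*cos(3*t)*exp(2*t) + C2*exp(2*t)*sin(3*t).
Try x_p = A*exp(-5*t). Substituting into the equation and dividing by exp(-5*t) gives A = 4/29, so x_p = 4*exp(-5*t)/29.
General solution: x = 4*exp(-5*t)/29 + C1*cos(3*t)*exp(2*t) + C2*exp(2*t)*sin(3*t).
Apply the initial conditions: x(0) = 4/29 + C1 = -3 and x'(0) = -20/29 + 2*C1 + 3*C2 = 0. Solving gives C1 = -91/29, C2 = 202/87.

x = 4*exp(-5*t)/29 - 91*cos(3*t)*exp(2*t)/29 + 202*exp(2*t)*sin(3*t)/87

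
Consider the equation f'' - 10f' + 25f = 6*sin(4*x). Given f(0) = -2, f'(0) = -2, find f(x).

Characteristic equation r² - 10r + 25 = 0 has discriminant (-10)² - 4·(25) = 0, so r = 5 is a repeated root.
Hence f_h = (C1 + C2*x)*exp(5*x).
Try f_p = A*cos(4*x) + B*sin(4*x). Substituting and equating the coefficients of cos(4x) and sin(4x) gives A = 240/1681, B = 54/1681, so f_p = 54*sin(4*x)/1681 + 240*cos(4*x)/1681.
General solution: f = 54*sin(4*x)/1681 + 240*cos(4*x)/1681 + C1*exp(5*x) + C2*x*exp(5*x).
Apply the initial conditions: f(0) = 240/1681 + C1 = -2 and f'(0) = 216/1681 + C2 + 5*C1 = -2. Solving gives C1 = -3602/1681, C2 = 352/41.

f = -3602*exp(5*x)/1681 + 54*sin(4*x)/1681 + 240*cos(4*x)/1681 + 352*x*exp(5*x)/41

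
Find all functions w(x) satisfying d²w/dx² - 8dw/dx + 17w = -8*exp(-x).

Characteristic equation r² - 8r + 17 = 0 has discriminant (-8)² - 4·(17) = -4 < 0, so r = 4 ± i.
Hence w_h = C1*cos(x)*exp(4*x) + C2*exp(4*x)*sin(x).
Try w_p = A*exp(-x). Substituting into the equation and dividing by exp(-x) gives A = -4/13, so w_p = -4*exp(-x)/13.

w = -4*exp(-x)/13 + C1*cos(x)*exp(4*x) + C2*exp(4*x)*sin(x)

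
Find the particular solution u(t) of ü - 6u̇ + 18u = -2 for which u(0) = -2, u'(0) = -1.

u = -1/9 - 17*cos(3*t)*exp(3*t)/9 + 14*exp(3*t)*sin(3*t)/9

Characteristic equation r² - 6r + 18 = 0 has discriminant (-6)² - 4·(18) = -36 < 0, so r = 3 ± 3i.
Hence u_h = C1*cos(3*t)*exp(3*t) + C2*exp(3*t)*sin(3*t).
For the particular solution try u_p = A0. Substituting and matching coefficients of each power of t gives A0 = -1/9, so u_p = -1/9.
General solution: u = -1/9 + C1*cos(3*t)*exp(3*t) + C2*exp(3*t)*sin(3*t).
Apply the initial conditions: u(0) = -1/9 + C1 = -2 and u'(0) = 3*C1 + 3*C2 = -1. Solving gives C1 = -17/9, C2 = 14/9.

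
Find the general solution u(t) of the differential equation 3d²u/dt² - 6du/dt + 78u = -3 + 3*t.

Divide through by 3: u'' - 2u' + 26u = -1 + t.
Characteristic equation r² - 2r + 26 = 0 has discriminant (-2)² - 4·(26) = -100 < 0, so r = 1 ± 5i.
Hence u_h = C1*cos(5*t)*exp(t) + C2*exp(t)*sin(5*t).
For the particular solution try u_p = A0 + A1*t. Substituting and matching coefficients of each power of t gives A0 = -6/169, A1 = 1/26, so u_p = -6/169 + t/26.

u = -6/169 + t/26 + C1*cos(5*t)*exp(t) + C2*exp(t)*sin(5*t)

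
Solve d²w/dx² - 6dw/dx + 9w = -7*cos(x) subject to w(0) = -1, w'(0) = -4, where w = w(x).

w = -14*cos(x)/25 - 11*exp(3*x)/25 + 21*sin(x)/50 - 31*x*exp(3*x)/10

Characteristic equation r² - 6r + 9 = 0 has discriminant (-6)² - 4·(9) = 0, so r = 3 is a repeated root.
Hence w_h = (C1 + C2*x)*exp(3*x).
Try w_p = A*cos(x) + B*sin(x). Substituting and equating the coefficients of cos(x) and sin(x) gives A = -14/25, B = 21/50, so w_p = -14*cos(x)/25 + 21*sin(x)/50.
General solution: w = -14*cos(x)/25 + 21*sin(x)/50 + C1*exp(3*x) + C2*x*exp(3*x).
Apply the initial conditions: w(0) = -14/25 + C1 = -1 and w'(0) = 21/50 + C2 + 3*C1 = -4. Solving gives C1 = -11/25, C2 = -31/10.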